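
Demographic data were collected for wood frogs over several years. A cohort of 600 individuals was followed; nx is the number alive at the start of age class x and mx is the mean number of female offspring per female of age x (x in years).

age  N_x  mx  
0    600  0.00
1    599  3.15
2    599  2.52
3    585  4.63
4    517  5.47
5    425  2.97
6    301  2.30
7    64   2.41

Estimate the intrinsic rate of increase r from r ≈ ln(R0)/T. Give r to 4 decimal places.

lx = nx/n0 = nx/600: 1, 0.99833…, 0.99833…, 0.975, 0.86167…, 0.70833…, 0.50167…, 0.10667…
R0 = Σ lx·mx = 0 + 3.14475… + 2.5158… + 4.51425 + 4.71332… + 2.10375… + 1.15383… + 0.25707… = 18.402767…
Σ x·lx·mx = 59.813583…; T = 59.813583…/18.402767… = 3.25025…
r ≈ ln(R0)/T = ln(18.402767…)/3.25025… = 0.896085… → 0.8961

0.8961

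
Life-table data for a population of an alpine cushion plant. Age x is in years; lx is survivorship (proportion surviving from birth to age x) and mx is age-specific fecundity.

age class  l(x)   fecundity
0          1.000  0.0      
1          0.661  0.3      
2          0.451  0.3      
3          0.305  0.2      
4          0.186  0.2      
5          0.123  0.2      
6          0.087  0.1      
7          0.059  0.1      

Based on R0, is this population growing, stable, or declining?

R0 = Σ lx·mx = 0 + 0.1983 + 0.1353 + 0.061 + 0.0372 + 0.0246 + 0.0087 + 0.0059 = 0.471
R0 < 1, so the population is declining.

declining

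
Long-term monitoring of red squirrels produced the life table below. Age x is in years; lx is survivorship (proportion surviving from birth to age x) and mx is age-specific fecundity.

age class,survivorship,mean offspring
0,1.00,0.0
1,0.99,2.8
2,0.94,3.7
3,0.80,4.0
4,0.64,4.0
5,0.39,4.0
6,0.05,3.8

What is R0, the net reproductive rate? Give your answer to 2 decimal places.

13.76

lx·mx by age: 0, 2.772, 3.478, 3.2, 2.56, 1.56, 0.19
R0 = Σ lx·mx = 13.76 → 13.76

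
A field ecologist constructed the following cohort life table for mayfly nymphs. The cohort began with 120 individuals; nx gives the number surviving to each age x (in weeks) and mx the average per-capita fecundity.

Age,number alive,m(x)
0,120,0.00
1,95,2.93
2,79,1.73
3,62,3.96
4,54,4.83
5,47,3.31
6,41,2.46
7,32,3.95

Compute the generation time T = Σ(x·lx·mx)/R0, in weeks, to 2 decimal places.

3.53

lx = nx/n0 = nx/120: 1, 0.79167…, 0.65833…, 0.51667…, 0.45, 0.39167…, 0.34167…, 0.26667…
lx·mx: 0, 2.319583…, 1.138917…, 2.046…, 2.1735, 1.296417…, 0.8405…, 1.053333… → R0 = 10.86825…
x·lx·mx: 0, 2.319583…, 2.277833…, 6.138…, 8.694, 6.482083…, 5.043…, 7.373333… → Σ = 38.327833…
T = 38.327833… / 10.86825… = 3.526587… → 3.53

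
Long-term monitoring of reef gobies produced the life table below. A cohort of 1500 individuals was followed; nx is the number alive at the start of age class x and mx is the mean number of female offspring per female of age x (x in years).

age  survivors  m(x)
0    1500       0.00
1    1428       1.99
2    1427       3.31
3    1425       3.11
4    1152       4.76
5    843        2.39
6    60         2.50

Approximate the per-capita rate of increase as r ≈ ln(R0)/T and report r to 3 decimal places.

0.864

lx = nx/n0 = nx/1500: 1, 0.952, 0.95133…, 0.95, 0.768, 0.562, 0.04
R0 = Σ lx·mx = 0 + 1.89448 + 3.14891… + 2.9545 + 3.65568 + 1.34318 + 0.1 = 13.096753…
Σ x·lx·mx = 38.994427…; T = 38.994427…/13.096753… = 2.97741…
r ≈ ln(R0)/T = ln(13.096753…)/2.97741… = 0.86396… → 0.864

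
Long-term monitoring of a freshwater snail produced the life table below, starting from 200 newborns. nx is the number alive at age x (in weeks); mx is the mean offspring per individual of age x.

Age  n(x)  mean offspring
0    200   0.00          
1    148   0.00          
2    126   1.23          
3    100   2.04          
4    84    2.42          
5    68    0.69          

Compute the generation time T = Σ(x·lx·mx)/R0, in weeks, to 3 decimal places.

3.233

lx = nx/n0 = nx/200: 1, 0.74, 0.63, 0.5, 0.42, 0.34
lx·mx: 0, 0, 0.7749, 1.02, 1.0164, 0.2346 → R0 = 3.0459
x·lx·mx: 0, 0, 1.5498, 3.06, 4.0656, 1.173 → Σ = 9.8484
T = 9.8484 / 3.0459 = 3.23333… → 3.233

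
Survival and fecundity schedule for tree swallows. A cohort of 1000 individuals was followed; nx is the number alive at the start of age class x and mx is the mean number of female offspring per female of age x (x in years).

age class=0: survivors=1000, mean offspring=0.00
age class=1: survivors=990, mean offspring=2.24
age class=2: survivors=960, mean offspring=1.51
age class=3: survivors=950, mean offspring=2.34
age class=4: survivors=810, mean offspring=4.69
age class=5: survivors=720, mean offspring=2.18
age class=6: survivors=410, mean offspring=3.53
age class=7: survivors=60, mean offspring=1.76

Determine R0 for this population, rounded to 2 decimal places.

lx = nx/n0 = nx/1000: 1, 0.99, 0.96, 0.95, 0.81, 0.72, 0.41, 0.06
lx·mx by age: 0, 2.2176, 1.4496, 2.223, 3.7989, 1.5696, 1.4473, 0.1056
R0 = Σ lx·mx = 12.8116 → 12.81

12.81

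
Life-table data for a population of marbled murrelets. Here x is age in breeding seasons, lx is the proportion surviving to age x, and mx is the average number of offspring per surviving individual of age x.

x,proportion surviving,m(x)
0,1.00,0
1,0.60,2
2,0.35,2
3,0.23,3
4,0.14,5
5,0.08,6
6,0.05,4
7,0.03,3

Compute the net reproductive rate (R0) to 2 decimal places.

4.06

lx·mx by age: 0, 1.2, 0.7, 0.69, 0.7, 0.48, 0.2, 0.09
R0 = Σ lx·mx = 4.06 → 4.06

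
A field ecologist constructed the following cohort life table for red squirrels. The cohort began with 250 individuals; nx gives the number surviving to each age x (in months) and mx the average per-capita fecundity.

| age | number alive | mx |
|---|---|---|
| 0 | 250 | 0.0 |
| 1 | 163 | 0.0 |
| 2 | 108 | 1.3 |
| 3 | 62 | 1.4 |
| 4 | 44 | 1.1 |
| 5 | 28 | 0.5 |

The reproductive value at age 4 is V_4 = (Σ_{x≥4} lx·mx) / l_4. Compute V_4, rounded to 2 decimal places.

1.42

lx = nx/n0 = nx/250: 1, 0.652, 0.432, 0.248, 0.176, 0.112
lx·mx for x ≥ 4: 0.1936, 0.056 → sum = 0.2496
V_4 = 0.2496 / l_4 = 0.2496 / 0.176 = 1.418182… → 1.42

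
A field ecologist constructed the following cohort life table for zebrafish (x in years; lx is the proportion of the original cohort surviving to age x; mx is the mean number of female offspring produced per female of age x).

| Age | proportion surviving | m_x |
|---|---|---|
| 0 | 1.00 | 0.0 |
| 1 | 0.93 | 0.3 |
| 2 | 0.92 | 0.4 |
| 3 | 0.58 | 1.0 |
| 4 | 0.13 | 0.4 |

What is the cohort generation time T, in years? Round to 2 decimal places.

lx·mx: 0, 0.279, 0.368, 0.58, 0.052 → R0 = 1.279
x·lx·mx: 0, 0.279, 0.736, 1.74, 0.208 → Σ = 2.963
T = 2.963 / 1.279 = 2.316654… → 2.32

2.32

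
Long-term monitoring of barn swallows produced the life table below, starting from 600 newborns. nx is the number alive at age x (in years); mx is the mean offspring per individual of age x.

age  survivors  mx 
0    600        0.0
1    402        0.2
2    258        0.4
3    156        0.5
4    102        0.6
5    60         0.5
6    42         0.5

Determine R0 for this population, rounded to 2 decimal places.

0.62

lx = nx/n0 = nx/600: 1, 0.67, 0.43, 0.26, 0.17, 0.1, 0.07
lx·mx by age: 0, 0.134, 0.172, 0.13, 0.102, 0.05, 0.035
R0 = Σ lx·mx = 0.623 → 0.62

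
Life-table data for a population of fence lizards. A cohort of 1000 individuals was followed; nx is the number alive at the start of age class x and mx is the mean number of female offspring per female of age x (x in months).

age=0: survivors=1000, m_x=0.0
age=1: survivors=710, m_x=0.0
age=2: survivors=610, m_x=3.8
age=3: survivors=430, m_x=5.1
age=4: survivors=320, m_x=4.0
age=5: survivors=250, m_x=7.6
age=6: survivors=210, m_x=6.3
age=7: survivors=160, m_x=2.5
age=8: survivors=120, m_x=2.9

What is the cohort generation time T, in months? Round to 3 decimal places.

lx = nx/n0 = nx/1000: 1, 0.71, 0.61, 0.43, 0.32, 0.25, 0.21, 0.16, 0.12
lx·mx: 0, 0, 2.318, 2.193, 1.28, 1.9, 1.323, 0.4, 0.348 → R0 = 9.762
x·lx·mx: 0, 0, 4.636, 6.579, 5.12, 9.5, 7.938, 2.8, 2.784 → Σ = 39.357
T = 39.357 / 9.762 = 4.031653… → 4.032

4.032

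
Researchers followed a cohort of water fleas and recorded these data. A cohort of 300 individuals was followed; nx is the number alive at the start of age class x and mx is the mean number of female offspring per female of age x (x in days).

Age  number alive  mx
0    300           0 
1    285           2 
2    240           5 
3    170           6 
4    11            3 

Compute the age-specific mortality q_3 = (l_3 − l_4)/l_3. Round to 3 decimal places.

0.935

lx = nx/n0 = nx/300: 1, 0.95, 0.8, 0.56667…, 0.03667…
q_3 = (l_3 − l_4) / l_3 = (0.566667… − 0.036667…) / 0.566667…
     = 0.53… / 0.566667… = 0.935294… → 0.935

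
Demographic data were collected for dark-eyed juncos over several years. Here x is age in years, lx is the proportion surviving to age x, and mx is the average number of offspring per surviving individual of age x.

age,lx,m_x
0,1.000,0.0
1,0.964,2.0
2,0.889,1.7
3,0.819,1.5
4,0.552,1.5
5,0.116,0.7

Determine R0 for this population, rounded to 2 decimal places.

5.58

lx·mx by age: 0, 1.928, 1.5113, 1.2285, 0.828, 0.0812
R0 = Σ lx·mx = 5.577 → 5.58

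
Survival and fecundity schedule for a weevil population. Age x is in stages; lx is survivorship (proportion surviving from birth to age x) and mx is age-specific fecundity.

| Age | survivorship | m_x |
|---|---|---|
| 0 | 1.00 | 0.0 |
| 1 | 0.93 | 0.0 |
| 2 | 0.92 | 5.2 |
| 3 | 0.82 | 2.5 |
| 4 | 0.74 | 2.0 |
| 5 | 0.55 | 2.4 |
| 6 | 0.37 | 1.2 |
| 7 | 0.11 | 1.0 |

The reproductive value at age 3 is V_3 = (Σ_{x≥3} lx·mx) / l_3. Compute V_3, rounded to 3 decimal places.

6.590

lx·mx for x ≥ 3: 2.05, 1.48, 1.32, 0.444, 0.11 → sum = 5.404
V_3 = 5.404 / l_3 = 5.404 / 0.82 = 6.590244… → 6.590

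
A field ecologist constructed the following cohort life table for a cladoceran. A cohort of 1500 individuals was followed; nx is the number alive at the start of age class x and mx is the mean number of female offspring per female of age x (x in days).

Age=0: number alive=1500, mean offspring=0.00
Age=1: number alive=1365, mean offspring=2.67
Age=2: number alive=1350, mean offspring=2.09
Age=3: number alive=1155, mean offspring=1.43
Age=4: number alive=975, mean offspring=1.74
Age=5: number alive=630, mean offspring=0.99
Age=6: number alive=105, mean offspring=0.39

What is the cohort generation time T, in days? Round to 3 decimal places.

lx = nx/n0 = nx/1500: 1, 0.91, 0.9, 0.77, 0.65, 0.42, 0.07
lx·mx: 0, 2.4297, 1.881, 1.1011, 1.131, 0.4158, 0.0273 → R0 = 6.9859
x·lx·mx: 0, 2.4297, 3.762, 3.3033, 4.524, 2.079, 0.1638 → Σ = 16.2618
T = 16.2618 / 6.9859 = 2.327803… → 2.328

2.328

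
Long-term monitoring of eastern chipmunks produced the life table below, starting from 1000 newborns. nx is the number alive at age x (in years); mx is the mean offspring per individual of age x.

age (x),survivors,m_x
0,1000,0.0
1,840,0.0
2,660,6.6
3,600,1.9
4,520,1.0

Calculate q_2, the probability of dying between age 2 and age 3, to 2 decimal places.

lx = nx/n0 = nx/1000: 1, 0.84, 0.66, 0.6, 0.52
q_2 = (l_2 − l_3) / l_2 = (0.66 − 0.6) / 0.66
     = 0.06 / 0.66 = 0.090909… → 0.09

0.09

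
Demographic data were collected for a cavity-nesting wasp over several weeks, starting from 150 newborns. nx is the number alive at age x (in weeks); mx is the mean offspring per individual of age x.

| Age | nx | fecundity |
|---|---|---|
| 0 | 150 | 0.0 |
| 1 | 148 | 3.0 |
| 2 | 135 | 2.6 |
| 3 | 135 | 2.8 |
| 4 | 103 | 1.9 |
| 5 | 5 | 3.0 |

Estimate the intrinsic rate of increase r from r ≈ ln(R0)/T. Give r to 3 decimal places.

lx = nx/n0 = nx/150: 1, 0.98667…, 0.9, 0.9, 0.68667…, 0.03333…
R0 = Σ lx·mx = 0 + 2.96… + 2.34 + 2.52 + 1.30467… + 0.1… = 9.224667…
Σ x·lx·mx = 20.918667…; T = 20.918667…/9.224667… = 2.26769…
r ≈ ln(R0)/T = ln(9.224667…)/2.26769… = 0.9798… → 0.980

0.980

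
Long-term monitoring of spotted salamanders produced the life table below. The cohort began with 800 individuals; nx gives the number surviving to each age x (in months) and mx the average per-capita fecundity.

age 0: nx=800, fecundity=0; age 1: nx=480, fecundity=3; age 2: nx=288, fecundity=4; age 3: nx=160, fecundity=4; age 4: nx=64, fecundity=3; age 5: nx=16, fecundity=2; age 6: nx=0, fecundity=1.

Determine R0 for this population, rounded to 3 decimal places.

4.320

lx = nx/n0 = nx/800: 1, 0.6, 0.36, 0.2, 0.08, 0.02, 0
lx·mx by age: 0, 1.8, 1.44, 0.8, 0.24, 0.04, 0
R0 = Σ lx·mx = 4.32 → 4.320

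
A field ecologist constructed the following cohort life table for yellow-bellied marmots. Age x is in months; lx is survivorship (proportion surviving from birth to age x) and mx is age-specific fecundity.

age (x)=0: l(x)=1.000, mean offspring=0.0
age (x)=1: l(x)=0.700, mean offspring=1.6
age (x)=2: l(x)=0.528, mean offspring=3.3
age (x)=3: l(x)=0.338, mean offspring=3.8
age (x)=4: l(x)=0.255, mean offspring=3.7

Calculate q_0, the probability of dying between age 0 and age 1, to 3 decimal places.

0.300

q_0 = (l_0 − l_1) / l_0 = (1 − 0.7) / 1
     = 0.3 / 1 = 0.3 → 0.300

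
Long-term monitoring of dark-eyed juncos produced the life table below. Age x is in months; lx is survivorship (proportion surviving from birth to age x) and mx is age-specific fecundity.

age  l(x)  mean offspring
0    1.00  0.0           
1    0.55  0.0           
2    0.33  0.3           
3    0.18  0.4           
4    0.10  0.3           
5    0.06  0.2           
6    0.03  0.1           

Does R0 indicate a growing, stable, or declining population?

R0 = Σ lx·mx = 0 + 0 + 0.099 + 0.072 + 0.03 + 0.012 + 0.003 = 0.216
R0 < 1, so the population is declining.

declining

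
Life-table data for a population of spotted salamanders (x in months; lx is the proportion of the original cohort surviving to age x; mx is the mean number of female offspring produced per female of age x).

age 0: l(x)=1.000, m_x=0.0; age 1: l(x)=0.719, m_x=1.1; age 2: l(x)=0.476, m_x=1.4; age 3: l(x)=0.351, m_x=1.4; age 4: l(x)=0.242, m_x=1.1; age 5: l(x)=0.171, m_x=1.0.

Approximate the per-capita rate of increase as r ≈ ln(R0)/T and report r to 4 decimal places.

0.3760

R0 = Σ lx·mx = 0 + 0.7909 + 0.6664 + 0.4914 + 0.2662 + 0.171 = 2.3859
Σ x·lx·mx = 5.5177; T = 5.5177/2.3859 = 2.31263…
r ≈ ln(R0)/T = ln(2.3859)/2.31263… = 0.376012… → 0.3760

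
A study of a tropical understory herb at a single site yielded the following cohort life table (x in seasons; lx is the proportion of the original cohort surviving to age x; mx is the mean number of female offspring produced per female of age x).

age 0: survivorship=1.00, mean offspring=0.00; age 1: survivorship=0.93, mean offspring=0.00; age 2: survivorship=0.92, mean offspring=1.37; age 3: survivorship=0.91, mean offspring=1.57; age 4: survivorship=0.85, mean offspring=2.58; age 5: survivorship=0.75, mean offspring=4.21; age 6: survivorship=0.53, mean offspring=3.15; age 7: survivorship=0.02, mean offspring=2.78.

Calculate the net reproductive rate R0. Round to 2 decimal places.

9.76

lx·mx by age: 0, 0, 1.2604, 1.4287, 2.193, 3.1575, 1.6695, 0.0556
R0 = Σ lx·mx = 9.7647 → 9.76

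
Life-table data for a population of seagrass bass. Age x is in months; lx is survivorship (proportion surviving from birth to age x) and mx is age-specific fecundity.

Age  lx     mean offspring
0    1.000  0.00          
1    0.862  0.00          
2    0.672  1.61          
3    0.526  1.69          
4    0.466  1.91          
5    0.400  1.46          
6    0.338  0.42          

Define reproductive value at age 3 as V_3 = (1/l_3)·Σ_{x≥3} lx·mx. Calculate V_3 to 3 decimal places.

lx·mx for x ≥ 3: 0.88894, 0.89006, 0.584, 0.14196 → sum = 2.50496
V_3 = 2.50496 / l_3 = 2.50496 / 0.526 = 4.762281… → 4.762

4.762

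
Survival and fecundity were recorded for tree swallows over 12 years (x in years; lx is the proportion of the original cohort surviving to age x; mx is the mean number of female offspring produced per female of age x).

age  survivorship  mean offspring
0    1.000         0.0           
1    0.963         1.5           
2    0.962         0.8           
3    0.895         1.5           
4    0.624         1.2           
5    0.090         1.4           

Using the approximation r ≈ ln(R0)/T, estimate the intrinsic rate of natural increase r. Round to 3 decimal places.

R0 = Σ lx·mx = 0 + 1.4445 + 0.7696 + 1.3425 + 0.7488 + 0.126 = 4.4314
Σ x·lx·mx = 10.6364; T = 10.6364/4.4314 = 2.40023…
r ≈ ln(R0)/T = ln(4.4314)/2.40023… = 0.62024… → 0.620

0.620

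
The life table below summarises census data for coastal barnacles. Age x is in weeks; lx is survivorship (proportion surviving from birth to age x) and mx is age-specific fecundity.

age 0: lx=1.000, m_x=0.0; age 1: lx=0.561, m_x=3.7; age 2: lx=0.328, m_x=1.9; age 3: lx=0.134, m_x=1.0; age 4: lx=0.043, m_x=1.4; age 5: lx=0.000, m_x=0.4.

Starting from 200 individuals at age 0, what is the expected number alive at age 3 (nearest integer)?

Expected survivors = N0 · l_3 = 200 × 0.134 = 26.8 → 27

27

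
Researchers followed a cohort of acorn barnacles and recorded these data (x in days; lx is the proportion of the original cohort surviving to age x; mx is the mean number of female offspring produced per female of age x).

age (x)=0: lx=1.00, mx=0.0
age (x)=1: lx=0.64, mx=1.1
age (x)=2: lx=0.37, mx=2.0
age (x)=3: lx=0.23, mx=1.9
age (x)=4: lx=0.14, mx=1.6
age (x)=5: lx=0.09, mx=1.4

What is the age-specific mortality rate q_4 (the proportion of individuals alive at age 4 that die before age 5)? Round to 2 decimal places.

q_4 = (l_4 − l_5) / l_4 = (0.14 − 0.09) / 0.14
     = 0.05 / 0.14 = 0.357143… → 0.36

0.36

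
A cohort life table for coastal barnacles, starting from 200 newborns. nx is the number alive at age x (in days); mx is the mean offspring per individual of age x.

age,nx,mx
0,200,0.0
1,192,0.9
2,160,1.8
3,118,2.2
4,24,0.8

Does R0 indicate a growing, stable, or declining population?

lx = nx/n0 = nx/200: 1, 0.96, 0.8, 0.59, 0.12
R0 = Σ lx·mx = 0 + 0.864 + 1.44 + 1.298 + 0.096 = 3.698
R0 > 1, so the population is growing.

growing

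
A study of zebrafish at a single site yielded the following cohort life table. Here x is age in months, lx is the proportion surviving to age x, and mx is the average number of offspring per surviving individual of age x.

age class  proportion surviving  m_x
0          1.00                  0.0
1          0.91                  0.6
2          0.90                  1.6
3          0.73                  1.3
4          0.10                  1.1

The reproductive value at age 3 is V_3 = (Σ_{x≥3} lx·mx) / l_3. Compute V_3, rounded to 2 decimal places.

1.45

lx·mx for x ≥ 3: 0.949, 0.11 → sum = 1.059
V_3 = 1.059 / l_3 = 1.059 / 0.73 = 1.450685… → 1.45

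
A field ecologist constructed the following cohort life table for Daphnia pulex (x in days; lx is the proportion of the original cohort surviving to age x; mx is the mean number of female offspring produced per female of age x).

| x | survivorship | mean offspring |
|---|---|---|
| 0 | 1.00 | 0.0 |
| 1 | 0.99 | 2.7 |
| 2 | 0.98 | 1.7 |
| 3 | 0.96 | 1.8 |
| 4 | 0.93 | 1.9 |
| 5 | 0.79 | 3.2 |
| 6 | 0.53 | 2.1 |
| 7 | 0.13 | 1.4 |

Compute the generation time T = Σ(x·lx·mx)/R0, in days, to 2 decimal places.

lx·mx: 0, 2.673, 1.666, 1.728, 1.767, 2.528, 1.113, 0.182 → R0 = 11.657
x·lx·mx: 0, 2.673, 3.332, 5.184, 7.068, 12.64, 6.678, 1.274 → Σ = 38.849
T = 38.849 / 11.657 = 3.332676… → 3.33

3.33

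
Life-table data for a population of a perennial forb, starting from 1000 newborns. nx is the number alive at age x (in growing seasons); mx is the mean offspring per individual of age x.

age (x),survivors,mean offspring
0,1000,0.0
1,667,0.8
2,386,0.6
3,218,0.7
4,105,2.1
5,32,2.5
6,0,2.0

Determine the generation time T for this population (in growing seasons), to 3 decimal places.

2.246

lx = nx/n0 = nx/1000: 1, 0.667, 0.386, 0.218, 0.105, 0.032, 0
lx·mx: 0, 0.5336, 0.2316, 0.1526, 0.2205, 0.08, 0 → R0 = 1.2183
x·lx·mx: 0, 0.5336, 0.4632, 0.4578, 0.882, 0.4, 0 → Σ = 2.7366
T = 2.7366 / 1.2183 = 2.246245… → 2.246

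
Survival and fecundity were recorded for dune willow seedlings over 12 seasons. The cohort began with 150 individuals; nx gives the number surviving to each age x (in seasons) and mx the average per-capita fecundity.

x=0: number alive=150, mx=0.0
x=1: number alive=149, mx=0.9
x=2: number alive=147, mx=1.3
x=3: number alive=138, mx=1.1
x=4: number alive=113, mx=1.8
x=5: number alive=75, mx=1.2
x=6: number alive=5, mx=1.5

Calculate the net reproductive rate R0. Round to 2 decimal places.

5.19

lx = nx/n0 = nx/150: 1, 0.99333…, 0.98, 0.92, 0.75333…, 0.5, 0.03333…
lx·mx by age: 0, 0.894…, 1.274, 1.012, 1.356…, 0.6, 0.05…
R0 = Σ lx·mx = 5.186… → 5.19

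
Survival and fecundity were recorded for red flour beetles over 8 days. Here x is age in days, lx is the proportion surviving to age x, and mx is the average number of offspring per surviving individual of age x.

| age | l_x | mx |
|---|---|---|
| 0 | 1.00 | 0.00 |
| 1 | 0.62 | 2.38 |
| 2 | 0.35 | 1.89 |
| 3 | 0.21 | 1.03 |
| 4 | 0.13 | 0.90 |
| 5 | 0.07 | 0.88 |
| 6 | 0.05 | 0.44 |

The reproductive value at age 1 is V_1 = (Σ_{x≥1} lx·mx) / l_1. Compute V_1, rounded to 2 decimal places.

4.12

lx·mx for x ≥ 1: 1.4756, 0.6615, 0.2163, 0.117, 0.0616, 0.022 → sum = 2.554
V_1 = 2.554 / l_1 = 2.554 / 0.62 = 4.119355… → 4.12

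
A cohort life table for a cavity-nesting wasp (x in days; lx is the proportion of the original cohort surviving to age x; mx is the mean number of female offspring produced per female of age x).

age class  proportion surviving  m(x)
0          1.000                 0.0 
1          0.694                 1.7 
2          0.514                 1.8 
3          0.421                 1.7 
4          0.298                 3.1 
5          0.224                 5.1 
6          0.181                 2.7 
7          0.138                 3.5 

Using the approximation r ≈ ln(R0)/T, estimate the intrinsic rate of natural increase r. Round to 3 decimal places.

0.496

R0 = Σ lx·mx = 0 + 1.1798 + 0.9252 + 0.7157 + 0.9238 + 1.1424 + 0.4887 + 0.483 = 5.8586
Σ x·lx·mx = 20.8977; T = 20.8977/5.8586 = 3.56701…
r ≈ ln(R0)/T = ln(5.8586)/3.56701… = 0.49563… → 0.496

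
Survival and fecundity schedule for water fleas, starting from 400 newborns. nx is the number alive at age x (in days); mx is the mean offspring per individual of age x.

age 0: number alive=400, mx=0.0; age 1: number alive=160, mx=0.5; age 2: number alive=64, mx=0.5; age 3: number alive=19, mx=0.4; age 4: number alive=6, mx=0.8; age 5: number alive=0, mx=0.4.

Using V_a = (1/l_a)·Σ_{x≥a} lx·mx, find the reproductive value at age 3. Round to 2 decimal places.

lx = nx/n0 = nx/400: 1, 0.4, 0.16, 0.0475, 0.015, 0
lx·mx for x ≥ 3: 0.019, 0.012, 0 → sum = 0.031
V_3 = 0.031 / l_3 = 0.031 / 0.0475 = 0.652632… → 0.65

0.65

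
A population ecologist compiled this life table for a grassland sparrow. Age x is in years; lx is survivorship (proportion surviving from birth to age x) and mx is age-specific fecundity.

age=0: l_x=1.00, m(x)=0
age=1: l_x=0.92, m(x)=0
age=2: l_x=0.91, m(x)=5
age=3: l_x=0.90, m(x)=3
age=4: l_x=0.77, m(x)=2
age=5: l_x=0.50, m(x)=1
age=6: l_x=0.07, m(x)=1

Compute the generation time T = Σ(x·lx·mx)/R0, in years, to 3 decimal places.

2.808

lx·mx: 0, 0, 4.55, 2.7, 1.54, 0.5, 0.07 → R0 = 9.36
x·lx·mx: 0, 0, 9.1, 8.1, 6.16, 2.5, 0.42 → Σ = 26.28
T = 26.28 / 9.36 = 2.807692… → 2.808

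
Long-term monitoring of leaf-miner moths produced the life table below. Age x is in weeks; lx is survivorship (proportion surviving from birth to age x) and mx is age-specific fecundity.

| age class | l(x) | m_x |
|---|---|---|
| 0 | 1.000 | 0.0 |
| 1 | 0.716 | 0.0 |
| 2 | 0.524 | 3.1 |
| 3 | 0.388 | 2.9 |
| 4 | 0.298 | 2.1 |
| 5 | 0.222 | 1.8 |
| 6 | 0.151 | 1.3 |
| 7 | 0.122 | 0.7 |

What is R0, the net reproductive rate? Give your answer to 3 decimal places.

4.057

lx·mx by age: 0, 0, 1.6244, 1.1252, 0.6258, 0.3996, 0.1963, 0.0854
R0 = Σ lx·mx = 4.0567 → 4.057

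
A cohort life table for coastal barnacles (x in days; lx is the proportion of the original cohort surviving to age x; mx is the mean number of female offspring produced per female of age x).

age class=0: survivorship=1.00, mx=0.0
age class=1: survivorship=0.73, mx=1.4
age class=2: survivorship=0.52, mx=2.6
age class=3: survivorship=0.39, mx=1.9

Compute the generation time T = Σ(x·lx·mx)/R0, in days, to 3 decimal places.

1.910

lx·mx: 0, 1.022, 1.352, 0.741 → R0 = 3.115
x·lx·mx: 0, 1.022, 2.704, 2.223 → Σ = 5.949
T = 5.949 / 3.115 = 1.909791… → 1.910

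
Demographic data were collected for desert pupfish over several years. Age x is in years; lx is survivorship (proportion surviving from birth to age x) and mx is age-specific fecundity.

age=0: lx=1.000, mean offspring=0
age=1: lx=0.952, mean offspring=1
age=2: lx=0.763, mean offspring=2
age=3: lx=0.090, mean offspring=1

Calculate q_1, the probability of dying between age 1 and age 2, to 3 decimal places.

q_1 = (l_1 − l_2) / l_1 = (0.952 − 0.763) / 0.952
     = 0.189 / 0.952 = 0.198529… → 0.199

0.199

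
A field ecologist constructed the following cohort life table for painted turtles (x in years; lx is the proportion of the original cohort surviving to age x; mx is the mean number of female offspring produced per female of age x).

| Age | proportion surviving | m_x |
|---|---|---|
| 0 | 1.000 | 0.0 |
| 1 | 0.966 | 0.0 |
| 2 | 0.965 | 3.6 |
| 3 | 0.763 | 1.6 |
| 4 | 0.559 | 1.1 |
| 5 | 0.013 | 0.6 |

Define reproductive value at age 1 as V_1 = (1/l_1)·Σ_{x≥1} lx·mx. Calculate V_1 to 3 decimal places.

5.505

lx·mx for x ≥ 1: 0, 3.474, 1.2208, 0.6149, 0.0078 → sum = 5.3175
V_1 = 5.3175 / l_1 = 5.3175 / 0.966 = 5.504658… → 5.505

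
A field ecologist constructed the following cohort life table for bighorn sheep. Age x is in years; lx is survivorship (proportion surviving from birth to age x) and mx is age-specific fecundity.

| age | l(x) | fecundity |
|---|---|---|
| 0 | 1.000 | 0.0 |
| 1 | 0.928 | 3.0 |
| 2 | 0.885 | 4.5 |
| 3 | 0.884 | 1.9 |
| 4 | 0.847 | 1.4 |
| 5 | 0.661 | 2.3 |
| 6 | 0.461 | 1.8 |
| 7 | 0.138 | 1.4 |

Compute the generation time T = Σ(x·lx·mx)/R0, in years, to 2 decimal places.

lx·mx: 0, 2.784, 3.9825, 1.6796, 1.1858, 1.5203, 0.8298, 0.1932 → R0 = 12.1752
x·lx·mx: 0, 2.784, 7.965, 5.0388, 4.7432, 7.6015, 4.9788, 1.3524 → Σ = 34.4637
T = 34.4637 / 12.1752 = 2.830648… → 2.83

2.83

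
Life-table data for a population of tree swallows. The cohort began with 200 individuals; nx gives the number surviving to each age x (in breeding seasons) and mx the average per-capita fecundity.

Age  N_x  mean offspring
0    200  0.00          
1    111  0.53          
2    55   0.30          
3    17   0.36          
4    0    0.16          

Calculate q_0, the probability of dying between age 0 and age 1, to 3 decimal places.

lx = nx/n0 = nx/200: 1, 0.555, 0.275, 0.085, 0
q_0 = (l_0 − l_1) / l_0 = (1 − 0.555) / 1
     = 0.445 / 1 = 0.445 → 0.445

0.445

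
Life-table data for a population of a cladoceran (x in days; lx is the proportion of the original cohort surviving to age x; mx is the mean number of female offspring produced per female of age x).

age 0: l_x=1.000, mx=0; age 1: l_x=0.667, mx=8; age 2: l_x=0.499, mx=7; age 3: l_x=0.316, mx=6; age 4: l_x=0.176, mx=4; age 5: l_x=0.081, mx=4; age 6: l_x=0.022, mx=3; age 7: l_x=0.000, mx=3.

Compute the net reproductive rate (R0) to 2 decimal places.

11.82

lx·mx by age: 0, 5.336, 3.493, 1.896, 0.704, 0.324, 0.066, 0
R0 = Σ lx·mx = 11.819 → 11.82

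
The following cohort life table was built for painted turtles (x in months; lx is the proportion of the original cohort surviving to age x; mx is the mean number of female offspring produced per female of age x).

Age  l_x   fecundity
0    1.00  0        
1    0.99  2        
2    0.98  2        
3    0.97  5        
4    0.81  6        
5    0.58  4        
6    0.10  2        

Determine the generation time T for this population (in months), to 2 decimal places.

3.26

lx·mx: 0, 1.98, 1.96, 4.85, 4.86, 2.32, 0.2 → R0 = 16.17
x·lx·mx: 0, 1.98, 3.92, 14.55, 19.44, 11.6, 1.2 → Σ = 52.69
T = 52.69 / 16.17 = 3.258503… → 3.26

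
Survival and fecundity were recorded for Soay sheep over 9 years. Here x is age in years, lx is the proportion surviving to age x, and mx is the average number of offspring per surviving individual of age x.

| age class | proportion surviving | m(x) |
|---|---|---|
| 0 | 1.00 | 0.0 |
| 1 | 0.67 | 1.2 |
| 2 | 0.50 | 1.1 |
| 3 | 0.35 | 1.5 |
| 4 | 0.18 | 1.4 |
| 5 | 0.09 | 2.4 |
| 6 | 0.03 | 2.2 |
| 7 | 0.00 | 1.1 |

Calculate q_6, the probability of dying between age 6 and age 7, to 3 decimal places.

q_6 = (l_6 − l_7) / l_6 = (0.03 − 0) / 0.03
     = 0.03 / 0.03 = 1 → 1.000

1.000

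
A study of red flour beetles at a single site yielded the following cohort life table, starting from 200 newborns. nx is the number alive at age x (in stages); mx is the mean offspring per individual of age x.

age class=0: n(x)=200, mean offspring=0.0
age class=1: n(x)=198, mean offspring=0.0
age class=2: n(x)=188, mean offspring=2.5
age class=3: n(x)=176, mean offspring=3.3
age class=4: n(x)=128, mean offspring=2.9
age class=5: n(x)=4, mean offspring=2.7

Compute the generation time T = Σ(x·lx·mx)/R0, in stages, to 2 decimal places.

lx = nx/n0 = nx/200: 1, 0.99, 0.94, 0.88, 0.64, 0.02
lx·mx: 0, 0, 2.35, 2.904, 1.856, 0.054 → R0 = 7.164
x·lx·mx: 0, 0, 4.7, 8.712, 7.424, 0.27 → Σ = 21.106
T = 21.106 / 7.164 = 2.946119… → 2.95

2.95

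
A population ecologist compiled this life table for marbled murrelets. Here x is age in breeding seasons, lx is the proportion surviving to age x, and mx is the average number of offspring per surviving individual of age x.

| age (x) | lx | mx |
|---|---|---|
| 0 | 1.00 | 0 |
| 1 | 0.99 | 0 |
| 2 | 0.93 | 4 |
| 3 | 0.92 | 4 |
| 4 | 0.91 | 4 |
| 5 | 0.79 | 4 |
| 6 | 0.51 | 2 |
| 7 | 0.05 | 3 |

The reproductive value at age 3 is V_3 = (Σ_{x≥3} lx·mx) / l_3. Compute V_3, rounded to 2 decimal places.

12.66

lx·mx for x ≥ 3: 3.68, 3.64, 3.16, 1.02, 0.15 → sum = 11.65
V_3 = 11.65 / l_3 = 11.65 / 0.92 = 12.663043… → 12.66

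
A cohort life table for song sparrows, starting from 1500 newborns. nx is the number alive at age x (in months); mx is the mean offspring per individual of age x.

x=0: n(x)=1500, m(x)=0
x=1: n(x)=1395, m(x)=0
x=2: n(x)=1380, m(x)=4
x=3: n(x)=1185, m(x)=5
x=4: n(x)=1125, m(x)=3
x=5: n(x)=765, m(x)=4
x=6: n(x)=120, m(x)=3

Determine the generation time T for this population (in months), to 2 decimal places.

lx = nx/n0 = nx/1500: 1, 0.93, 0.92, 0.79, 0.75, 0.51, 0.08
lx·mx: 0, 0, 3.68, 3.95, 2.25, 2.04, 0.24 → R0 = 12.16
x·lx·mx: 0, 0, 7.36, 11.85, 9, 10.2, 1.44 → Σ = 39.85
T = 39.85 / 12.16 = 3.277138… → 3.28

3.28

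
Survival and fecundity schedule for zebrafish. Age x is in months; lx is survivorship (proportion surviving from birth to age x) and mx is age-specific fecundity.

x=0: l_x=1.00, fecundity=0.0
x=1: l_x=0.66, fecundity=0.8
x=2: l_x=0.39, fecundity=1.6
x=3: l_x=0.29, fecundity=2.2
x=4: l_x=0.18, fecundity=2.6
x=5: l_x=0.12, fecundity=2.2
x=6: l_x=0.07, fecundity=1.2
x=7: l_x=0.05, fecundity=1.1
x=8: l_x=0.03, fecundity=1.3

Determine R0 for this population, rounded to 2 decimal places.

2.70

lx·mx by age: 0, 0.528, 0.624, 0.638, 0.468, 0.264, 0.084, 0.055, 0.039
R0 = Σ lx·mx = 2.7 → 2.70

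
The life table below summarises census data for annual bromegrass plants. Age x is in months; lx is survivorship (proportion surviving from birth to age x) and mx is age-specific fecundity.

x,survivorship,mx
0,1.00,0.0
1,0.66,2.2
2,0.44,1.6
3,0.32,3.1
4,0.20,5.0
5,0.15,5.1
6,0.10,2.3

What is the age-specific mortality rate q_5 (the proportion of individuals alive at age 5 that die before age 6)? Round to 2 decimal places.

q_5 = (l_5 − l_6) / l_5 = (0.15 − 0.1) / 0.15
     = 0.05 / 0.15 = 0.333333… → 0.33

0.33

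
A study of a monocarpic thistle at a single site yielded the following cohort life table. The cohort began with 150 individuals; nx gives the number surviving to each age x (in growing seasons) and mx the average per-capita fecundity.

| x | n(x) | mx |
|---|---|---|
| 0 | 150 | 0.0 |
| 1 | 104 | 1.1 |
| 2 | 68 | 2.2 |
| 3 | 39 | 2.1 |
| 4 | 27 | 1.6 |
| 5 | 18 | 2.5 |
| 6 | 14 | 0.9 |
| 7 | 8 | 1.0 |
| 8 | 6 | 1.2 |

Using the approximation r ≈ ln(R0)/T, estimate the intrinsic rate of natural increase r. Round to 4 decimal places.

lx = nx/n0 = nx/150: 1, 0.69333…, 0.45333…, 0.26, 0.18, 0.12, 0.09333…, 0.05333…, 0.04
R0 = Σ lx·mx = 0 + 0.76267… + 0.99733… + 0.546 + 0.288 + 0.3 + 0.084… + 0.05333… + 0.048 = 3.079333…
Σ x·lx·mx = 8.308667…; T = 8.308667…/3.079333… = 2.6982…
r ≈ ln(R0)/T = ln(3.079333…)/2.6982… = 0.416838… → 0.4168

0.4168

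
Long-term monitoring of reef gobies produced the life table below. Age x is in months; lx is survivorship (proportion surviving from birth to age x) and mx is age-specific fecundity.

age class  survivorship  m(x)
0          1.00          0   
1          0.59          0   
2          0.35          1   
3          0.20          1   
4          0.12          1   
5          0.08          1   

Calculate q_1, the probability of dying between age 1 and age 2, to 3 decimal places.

0.407

q_1 = (l_1 − l_2) / l_1 = (0.59 − 0.35) / 0.59
     = 0.24 / 0.59 = 0.40678… → 0.407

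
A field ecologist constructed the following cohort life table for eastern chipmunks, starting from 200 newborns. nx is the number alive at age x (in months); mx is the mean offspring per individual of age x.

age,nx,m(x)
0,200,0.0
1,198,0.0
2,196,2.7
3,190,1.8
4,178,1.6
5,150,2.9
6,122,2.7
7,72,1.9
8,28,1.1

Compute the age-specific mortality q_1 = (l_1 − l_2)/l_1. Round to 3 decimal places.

0.010

lx = nx/n0 = nx/200: 1, 0.99, 0.98, 0.95, 0.89, 0.75, 0.61, 0.36, 0.14
q_1 = (l_1 − l_2) / l_1 = (0.99 − 0.98) / 0.99
     = 0.01 / 0.99 = 0.010101… → 0.010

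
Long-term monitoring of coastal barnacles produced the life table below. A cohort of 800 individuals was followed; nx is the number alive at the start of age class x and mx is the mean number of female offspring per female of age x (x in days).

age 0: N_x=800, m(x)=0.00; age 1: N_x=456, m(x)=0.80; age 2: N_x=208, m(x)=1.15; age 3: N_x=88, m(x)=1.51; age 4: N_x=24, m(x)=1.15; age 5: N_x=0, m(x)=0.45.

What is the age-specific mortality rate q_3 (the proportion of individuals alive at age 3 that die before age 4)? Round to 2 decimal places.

0.73

lx = nx/n0 = nx/800: 1, 0.57, 0.26, 0.11, 0.03, 0
q_3 = (l_3 − l_4) / l_3 = (0.11 − 0.03) / 0.11
     = 0.08 / 0.11 = 0.727273… → 0.73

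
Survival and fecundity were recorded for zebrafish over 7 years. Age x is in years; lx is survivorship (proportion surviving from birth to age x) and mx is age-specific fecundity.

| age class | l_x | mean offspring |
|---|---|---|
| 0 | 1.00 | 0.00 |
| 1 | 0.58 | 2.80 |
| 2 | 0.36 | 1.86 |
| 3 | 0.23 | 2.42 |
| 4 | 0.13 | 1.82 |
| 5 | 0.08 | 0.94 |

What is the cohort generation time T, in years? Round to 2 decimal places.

1.88

lx·mx: 0, 1.624, 0.6696, 0.5566, 0.2366, 0.0752 → R0 = 3.162
x·lx·mx: 0, 1.624, 1.3392, 1.6698, 0.9464, 0.376 → Σ = 5.9554
T = 5.9554 / 3.162 = 1.883428… → 1.88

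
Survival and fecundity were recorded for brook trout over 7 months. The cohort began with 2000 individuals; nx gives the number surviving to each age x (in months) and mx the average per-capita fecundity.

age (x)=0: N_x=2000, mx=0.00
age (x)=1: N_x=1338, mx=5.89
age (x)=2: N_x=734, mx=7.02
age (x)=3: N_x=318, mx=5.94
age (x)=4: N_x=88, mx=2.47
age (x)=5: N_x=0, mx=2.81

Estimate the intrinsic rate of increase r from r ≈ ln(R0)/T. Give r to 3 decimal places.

1.240

lx = nx/n0 = nx/2000: 1, 0.669, 0.367, 0.159, 0.044, 0
R0 = Σ lx·mx = 0 + 3.94041 + 2.57634 + 0.94446 + 0.10868 + 0 = 7.56989
Σ x·lx·mx = 12.36119; T = 12.36119/7.56989 = 1.63294…
r ≈ ln(R0)/T = ln(7.56989)/1.63294… = 1.23959… → 1.240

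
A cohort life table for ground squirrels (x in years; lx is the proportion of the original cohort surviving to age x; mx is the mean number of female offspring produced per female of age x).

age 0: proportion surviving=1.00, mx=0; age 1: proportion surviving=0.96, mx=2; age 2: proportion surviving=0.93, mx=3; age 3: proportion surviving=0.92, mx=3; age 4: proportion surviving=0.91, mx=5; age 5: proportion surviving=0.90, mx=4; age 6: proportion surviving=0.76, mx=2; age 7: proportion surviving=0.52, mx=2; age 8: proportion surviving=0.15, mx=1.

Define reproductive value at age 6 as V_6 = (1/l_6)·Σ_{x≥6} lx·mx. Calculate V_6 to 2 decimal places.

3.57

lx·mx for x ≥ 6: 1.52, 1.04, 0.15 → sum = 2.71
V_6 = 2.71 / l_6 = 2.71 / 0.76 = 3.565789… → 3.57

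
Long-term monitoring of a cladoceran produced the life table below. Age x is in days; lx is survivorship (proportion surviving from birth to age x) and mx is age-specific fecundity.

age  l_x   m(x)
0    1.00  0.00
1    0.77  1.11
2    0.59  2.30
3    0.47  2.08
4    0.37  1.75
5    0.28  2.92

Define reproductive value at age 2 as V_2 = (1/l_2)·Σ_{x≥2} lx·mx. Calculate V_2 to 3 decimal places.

6.440

lx·mx for x ≥ 2: 1.357, 0.9776, 0.6475, 0.8176 → sum = 3.7997
V_2 = 3.7997 / l_2 = 3.7997 / 0.59 = 6.440169… → 6.440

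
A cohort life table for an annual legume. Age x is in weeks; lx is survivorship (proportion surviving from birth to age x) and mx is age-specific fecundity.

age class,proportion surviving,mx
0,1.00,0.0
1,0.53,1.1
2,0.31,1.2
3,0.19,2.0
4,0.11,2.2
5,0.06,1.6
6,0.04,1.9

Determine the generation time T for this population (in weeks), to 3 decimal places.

2.499

lx·mx: 0, 0.583, 0.372, 0.38, 0.242, 0.096, 0.076 → R0 = 1.749
x·lx·mx: 0, 0.583, 0.744, 1.14, 0.968, 0.48, 0.456 → Σ = 4.371
T = 4.371 / 1.749 = 2.499142… → 2.499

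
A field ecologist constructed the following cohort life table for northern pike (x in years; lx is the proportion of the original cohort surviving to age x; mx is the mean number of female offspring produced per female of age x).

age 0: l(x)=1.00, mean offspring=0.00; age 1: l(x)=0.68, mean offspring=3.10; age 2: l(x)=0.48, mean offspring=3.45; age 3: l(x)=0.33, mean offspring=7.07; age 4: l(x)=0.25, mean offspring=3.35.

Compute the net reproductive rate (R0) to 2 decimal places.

6.93

lx·mx by age: 0, 2.108, 1.656, 2.3331, 0.8375
R0 = Σ lx·mx = 6.9346 → 6.93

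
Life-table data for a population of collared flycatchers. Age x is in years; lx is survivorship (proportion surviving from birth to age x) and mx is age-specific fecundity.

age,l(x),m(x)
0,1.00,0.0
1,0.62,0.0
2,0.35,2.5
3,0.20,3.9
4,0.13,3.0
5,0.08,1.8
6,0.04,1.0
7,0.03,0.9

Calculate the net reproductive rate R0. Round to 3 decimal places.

lx·mx by age: 0, 0, 0.875, 0.78, 0.39, 0.144, 0.04, 0.027
R0 = Σ lx·mx = 2.256 → 2.256

2.256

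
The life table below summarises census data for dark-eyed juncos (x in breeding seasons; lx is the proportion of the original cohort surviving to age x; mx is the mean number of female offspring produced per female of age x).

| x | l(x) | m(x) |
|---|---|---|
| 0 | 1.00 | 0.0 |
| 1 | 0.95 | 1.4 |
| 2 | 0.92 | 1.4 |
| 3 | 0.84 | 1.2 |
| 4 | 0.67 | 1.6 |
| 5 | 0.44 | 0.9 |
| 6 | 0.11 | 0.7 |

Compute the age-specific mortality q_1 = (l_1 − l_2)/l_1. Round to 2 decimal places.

0.03

q_1 = (l_1 − l_2) / l_1 = (0.95 − 0.92) / 0.95
     = 0.03 / 0.95 = 0.031579… → 0.03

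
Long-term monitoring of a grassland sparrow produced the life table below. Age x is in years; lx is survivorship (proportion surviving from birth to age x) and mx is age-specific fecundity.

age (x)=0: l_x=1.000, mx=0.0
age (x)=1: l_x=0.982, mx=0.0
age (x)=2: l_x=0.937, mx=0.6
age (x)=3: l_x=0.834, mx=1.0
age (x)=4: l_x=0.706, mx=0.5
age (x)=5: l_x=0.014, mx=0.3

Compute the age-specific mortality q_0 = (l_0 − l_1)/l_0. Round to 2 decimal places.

q_0 = (l_0 − l_1) / l_0 = (1 − 0.982) / 1
     = 0.018 / 1 = 0.018 → 0.02

0.02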